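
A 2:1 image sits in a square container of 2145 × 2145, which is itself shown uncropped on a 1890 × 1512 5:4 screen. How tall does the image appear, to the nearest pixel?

First fit — 2:1 into 2145×2145 spans the width: 2145.00 × 1072.50.
The square canvas is height-limited in 1890×1512, giving 1512.00 × 1512.00; scale factor 0.7049.
The image scales with it: height 1072.50 × 0.7049 ≈ 756.00.

756 px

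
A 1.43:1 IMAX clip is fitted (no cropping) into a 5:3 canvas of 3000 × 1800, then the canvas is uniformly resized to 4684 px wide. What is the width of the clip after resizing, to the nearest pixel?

Fitted into 3000×1800, the clip spans the height; its width is 1800 × 1.430 ≈ 2574.00 px.
The frame scales by 4684/3000 = 1.5613; 2574.00 × 1.5613 ≈ 4018.87 px.

4019 px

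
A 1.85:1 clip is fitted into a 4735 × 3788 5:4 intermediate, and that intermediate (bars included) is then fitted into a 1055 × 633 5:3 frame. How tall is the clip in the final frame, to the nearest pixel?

428 px

Inside the 4735×3788 canvas the clip is width-limited at 4735.00 × 2559.46.
Second fit — the 5:4 canvas into 1055×633 spans the height: 791.25 × 633.00 (×0.1671 from 4735×3788).
The clip scales with it: height 2559.46 × 0.1671 ≈ 427.70.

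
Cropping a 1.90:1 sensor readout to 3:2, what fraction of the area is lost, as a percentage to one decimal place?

21.1%

The height stays; only width is cut (since 3:2 is narrower than 1.90:1).
Fraction kept = (1.500)/(1.900) ≈ 78.95%, so 21.05% is lost.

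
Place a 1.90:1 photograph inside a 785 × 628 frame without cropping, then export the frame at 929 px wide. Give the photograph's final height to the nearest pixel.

In the 785×628 frame the photograph fills the width: height = 785 / 1.900 ≈ 413.16 px.
The frame scales by 929/785 = 1.1834; 413.16 × 1.1834 ≈ 488.95 px.

489 px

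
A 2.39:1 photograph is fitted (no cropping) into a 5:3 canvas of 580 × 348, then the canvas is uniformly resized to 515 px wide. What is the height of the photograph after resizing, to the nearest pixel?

At 580×348 the photograph is width-limited, so height = 580 / 2.390 ≈ 242.68 px.
The frame scales by 515/580 = 0.8879; 242.68 × 0.8879 ≈ 215.48 px.

215 px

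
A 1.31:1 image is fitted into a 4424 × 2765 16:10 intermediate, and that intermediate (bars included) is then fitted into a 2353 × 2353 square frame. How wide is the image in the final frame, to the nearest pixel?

1927 px

1.31:1 in 4424×2765: fills the height, so the image is 3622.15 × 2765.00.
16:10 in 2353×2353: fills the width, so the intermediate becomes 2353.00 × 1470.62 — a scale of ×0.5319.
The image scales with it: width 3622.15 × 0.5319 ≈ 1926.52.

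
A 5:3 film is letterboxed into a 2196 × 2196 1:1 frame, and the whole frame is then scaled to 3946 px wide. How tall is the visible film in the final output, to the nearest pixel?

In the 2196×2196 frame the film fills the width: height = 2196 × 3/5 ≈ 1317.60 px.
The frame scales by 3946/2196 = 1.7969; 1317.60 × 1.7969 ≈ 2367.60 px.

2368 px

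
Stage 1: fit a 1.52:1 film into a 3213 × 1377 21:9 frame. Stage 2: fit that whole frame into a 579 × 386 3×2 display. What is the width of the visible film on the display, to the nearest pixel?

Inside the 3213×1377 canvas the film is height-limited at 2093.04 × 1377.00.
21:9 in 579×386: fills the width, so the intermediate becomes 579.00 × 248.14 — a scale of ×0.1802.
So the film's width is 2093.04 × 0.1802 ≈ 377.18.

377 px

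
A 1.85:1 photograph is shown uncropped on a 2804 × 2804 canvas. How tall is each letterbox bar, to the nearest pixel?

644 px

1.85:1 (1.850) > 1:1 (1.000), so the photograph fills the width.
That makes the image 1515.68 px tall (2804 / 1.850).
Leftover height: 2804 − 1515.68 = 1288.32 px → 644.16 each side.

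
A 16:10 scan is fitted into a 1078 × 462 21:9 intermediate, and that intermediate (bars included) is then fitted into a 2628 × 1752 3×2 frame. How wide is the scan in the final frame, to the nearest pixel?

1802 px

Inside the 1078×462 canvas the scan is height-limited at 739.20 × 462.00.
The 21:9 canvas is width-limited in 2628×1752, giving 2628.00 × 1126.29; scale factor 2.4378.
Applying the same ×2.4378: 739.20 → 1802.06.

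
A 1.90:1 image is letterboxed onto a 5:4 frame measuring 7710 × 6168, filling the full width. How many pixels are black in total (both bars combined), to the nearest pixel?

That makes the image 4057.8947 px tall (7710 / 1.900).
Leftover height: 6168 − 4057.8947 = 2110.1053 px.
That's 2110.1053 × 7710 ≈ 16268912 black pixels.

16268912 pixels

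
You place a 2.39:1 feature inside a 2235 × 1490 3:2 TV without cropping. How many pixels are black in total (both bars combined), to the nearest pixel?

1240098 pixels

2.39:1 is wider than 3:2, so it spans the full width.
The feature is 2235 / 2.390 ≈ 935.1464 px tall.
Black = 1490 − 935.1464 = 554.8536 px.
Across the 2235-px span: 554.8536 × 2235 ≈ 1240098 px.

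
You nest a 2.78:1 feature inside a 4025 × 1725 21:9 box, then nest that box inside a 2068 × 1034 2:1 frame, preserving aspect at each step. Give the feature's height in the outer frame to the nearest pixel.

744 px

Inside the 4025×1725 canvas the feature is width-limited at 4025.00 × 1447.84.
Second fit — the 21:9 canvas into 2068×1034 spans the width: 2068.00 × 886.29 (×0.5138 from 4025×1725).
The feature scales with it: height 1447.84 × 0.5138 ≈ 743.88.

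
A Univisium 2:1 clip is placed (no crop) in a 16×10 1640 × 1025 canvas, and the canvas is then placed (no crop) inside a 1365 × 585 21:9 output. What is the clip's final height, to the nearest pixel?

468 px

Univisium 2:1 in 1640×1025: fills the width, so the clip is 1640.00 × 820.00.
Second fit — the 16×10 canvas into 1365×585 spans the height: 936.00 × 585.00 (×0.5707 from 1640×1025).
So the clip's height is 820.00 × 0.5707 ≈ 468.00.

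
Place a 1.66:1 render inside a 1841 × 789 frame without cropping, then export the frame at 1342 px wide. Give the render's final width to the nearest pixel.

955 px

At 1841×789 the render is height-limited, so width = 789 × 1.660 ≈ 1309.74 px.
The frame scales by 1342/1841 = 0.7290; 1309.74 × 0.7290 ≈ 954.74 px.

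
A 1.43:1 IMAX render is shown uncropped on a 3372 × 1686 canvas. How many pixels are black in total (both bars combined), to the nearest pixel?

1620280 pixels

1.43:1 IMAX (1.430) < 2:1 (2.000), so the render fills the height.
Content width = 1686 × 1.430 ≈ 2410.9800 px.
Black = 3372 − 2410.9800 = 961.0200 px.
Across the 1686-px span: 961.0200 × 1686 ≈ 1620280 px.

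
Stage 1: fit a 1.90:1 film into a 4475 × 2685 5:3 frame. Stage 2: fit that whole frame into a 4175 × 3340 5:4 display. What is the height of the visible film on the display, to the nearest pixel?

1.90:1 in 4475×2685: fills the width, so the film is 4475.00 × 2355.26.
Second fit — the 5:3 canvas into 4175×3340 spans the width: 4175.00 × 2505.00 (×0.9330 from 4475×2685).
Applying the same ×0.9330: 2355.26 → 2197.37.

2197 px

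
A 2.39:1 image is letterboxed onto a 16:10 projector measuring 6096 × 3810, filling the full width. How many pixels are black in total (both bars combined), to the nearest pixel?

7677134 pixels

The image is 6096 / 2.390 ≈ 2550.6276 px tall.
Leftover height: 3810 − 2550.6276 = 1259.3724 px.
That's 1259.3724 × 6096 ≈ 7677134 black pixels.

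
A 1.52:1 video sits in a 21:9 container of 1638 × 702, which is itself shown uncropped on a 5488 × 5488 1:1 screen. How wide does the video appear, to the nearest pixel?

Inside the 1638×702 canvas the video is height-limited at 1067.04 × 702.00.
Second fit — the 21:9 canvas into 5488×5488 spans the width: 5488.00 × 2352.00 (×3.3504 from 1638×702).
So the video's width is 1067.04 × 3.3504 ≈ 3575.04.

3575 px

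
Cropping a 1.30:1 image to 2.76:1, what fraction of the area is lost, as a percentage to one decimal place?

52.9%

2.76:1 is wider than 1.30:1, so the crop keeps the full width and trims the height.
Area ratio = (1.300)/(2.760) = 47.10%; the remaining 52.90% is cropped out.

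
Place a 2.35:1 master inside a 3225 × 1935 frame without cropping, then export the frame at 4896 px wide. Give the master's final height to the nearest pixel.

2083 px

In the 3225×1935 frame the master fills the width: height = 3225 / 2.350 ≈ 1372.34 px.
Scaling 3225 → 4896 is ×1.5181, so the height becomes 1372.34 × 1.5181 ≈ 2083.40 px.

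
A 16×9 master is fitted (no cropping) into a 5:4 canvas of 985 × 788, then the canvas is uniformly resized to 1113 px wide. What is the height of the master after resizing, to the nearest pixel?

In the 985×788 frame the master fills the width: height = 985 × 9/16 ≈ 554.06 px.
Scaling 985 → 1113 is ×1.1299, so the height becomes 554.06 × 1.1299 ≈ 626.06 px.

626 px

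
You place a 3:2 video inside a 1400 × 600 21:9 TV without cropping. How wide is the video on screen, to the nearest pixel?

900 px

Since 1.500 < 2.333, the video is height-limited.
The video is 600 × 3/2 ≈ 900.00 px wide.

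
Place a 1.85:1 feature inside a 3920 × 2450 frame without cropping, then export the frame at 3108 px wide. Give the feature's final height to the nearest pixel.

At 3920×2450 the feature is width-limited, so height = 3920 / 1.850 ≈ 2118.92 px.
Scaling 3920 → 3108 is ×0.7929, so the height becomes 2118.92 × 0.7929 ≈ 1680.00 px.

1680 px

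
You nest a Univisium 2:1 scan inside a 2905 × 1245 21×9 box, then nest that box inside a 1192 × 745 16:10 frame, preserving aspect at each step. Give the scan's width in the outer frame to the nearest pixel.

First fit — Univisium 2:1 into 2905×1245 spans the height: 2490.00 × 1245.00.
21×9 in 1192×745: fills the width, so the intermediate becomes 1192.00 × 510.86 — a scale of ×0.4103.
Applying the same ×0.4103: 2490.00 → 1021.71.

1022 px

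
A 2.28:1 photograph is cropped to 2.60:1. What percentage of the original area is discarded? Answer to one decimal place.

Going from 2.28:1 to 2.60:1 means cutting height while keeping width.
Area ratio = (2.280)/(2.600) = 87.69%; the remaining 12.31% is cropped out.

12.3%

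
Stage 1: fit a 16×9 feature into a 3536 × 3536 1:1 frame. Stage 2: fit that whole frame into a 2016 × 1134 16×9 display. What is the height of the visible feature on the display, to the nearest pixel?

638 px

16×9 in 3536×3536: fills the width, so the feature is 3536.00 × 1989.00.
1:1 in 2016×1134: fills the height, so the intermediate becomes 1134.00 × 1134.00 — a scale of ×0.3207.
The feature scales with it: height 1989.00 × 0.3207 ≈ 637.88.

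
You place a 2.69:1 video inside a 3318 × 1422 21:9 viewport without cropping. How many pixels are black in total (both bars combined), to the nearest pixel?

Since 2.690 > 2.333, the video is width-limited.
Content height = 3318 / 2.690 ≈ 1233.4572 px.
1422 − 1233.4572 = 188.5428 px of bars.
Across the 3318-px span: 188.5428 × 3318 ≈ 625585 px.

625585 pixels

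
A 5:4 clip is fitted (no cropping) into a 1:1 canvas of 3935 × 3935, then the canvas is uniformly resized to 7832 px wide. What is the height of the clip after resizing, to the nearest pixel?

6266 px

In the 3935×3935 frame the clip fills the width: height = 3935 × 4/5 ≈ 3148.00 px.
Scaling 3935 → 7832 is ×1.9903, so the height becomes 3148.00 × 1.9903 ≈ 6265.60 px.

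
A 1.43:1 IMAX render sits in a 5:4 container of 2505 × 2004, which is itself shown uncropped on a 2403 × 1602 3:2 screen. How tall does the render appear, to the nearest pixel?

1.43:1 IMAX in 2505×2004: fills the width, so the render is 2505.00 × 1751.75.
The 5:4 canvas is height-limited in 2403×1602, giving 2002.50 × 1602.00; scale factor 0.7994.
Applying the same ×0.7994: 1751.75 → 1400.35.

1400 px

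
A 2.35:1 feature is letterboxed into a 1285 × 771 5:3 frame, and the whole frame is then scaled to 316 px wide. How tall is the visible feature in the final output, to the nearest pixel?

At 1285×771 the feature is width-limited, so height = 1285 / 2.350 ≈ 546.81 px.
The frame scales by 316/1285 = 0.2459; 546.81 × 0.2459 ≈ 134.47 px.

134 px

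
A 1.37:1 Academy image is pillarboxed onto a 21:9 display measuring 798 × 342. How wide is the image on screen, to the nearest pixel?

1.37:1 Academy (1.370) < 21:9 (2.333), so the image fills the height.
The image is 342 × 1.370 ≈ 468.54 px wide.

469 px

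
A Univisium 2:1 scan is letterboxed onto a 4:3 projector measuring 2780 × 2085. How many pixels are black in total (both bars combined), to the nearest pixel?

1932100 pixels

Univisium 2:1 is wider than 4:3, so it spans the full width.
The scan is 2780 × 1/2 ≈ 1390.0000 px tall.
Leftover height: 2085 − 1390.0000 = 695.0000 px.
Bar area = 695.0000 × 2780 ≈ 1932100 px.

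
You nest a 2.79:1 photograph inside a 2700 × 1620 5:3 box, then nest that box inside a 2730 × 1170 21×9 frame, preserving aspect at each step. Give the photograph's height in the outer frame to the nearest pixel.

2.79:1 in 2700×1620: fills the width, so the photograph is 2700.00 × 967.74.
The 5:3 canvas is height-limited in 2730×1170, giving 1950.00 × 1170.00; scale factor 0.7222.
Applying the same ×0.7222: 967.74 → 698.92.

699 px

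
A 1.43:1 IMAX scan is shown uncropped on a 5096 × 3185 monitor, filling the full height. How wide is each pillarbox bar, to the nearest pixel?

271 px

Content width = 3185 × 1.430 ≈ 4554.55 px.
Leftover width: 5096 − 4554.55 = 541.45 px → 270.73 each side.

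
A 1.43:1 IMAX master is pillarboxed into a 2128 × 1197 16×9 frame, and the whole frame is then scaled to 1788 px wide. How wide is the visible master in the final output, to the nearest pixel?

1438 px

At 2128×1197 the master is height-limited, so width = 1197 × 1.430 ≈ 1711.71 px.
Scaling 2128 → 1788 is ×0.8402, so the width becomes 1711.71 × 0.8402 ≈ 1438.22 px.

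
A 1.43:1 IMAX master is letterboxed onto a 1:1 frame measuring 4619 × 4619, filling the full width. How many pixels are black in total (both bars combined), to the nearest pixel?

6415468 pixels

That makes the image 3230.0699 px tall (4619 / 1.430).
Black = 4619 − 3230.0699 = 1388.9301 px.
Across the 4619-px span: 1388.9301 × 4619 ≈ 6415468 px.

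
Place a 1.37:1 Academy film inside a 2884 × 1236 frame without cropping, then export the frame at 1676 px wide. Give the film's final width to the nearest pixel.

984 px

Fitted into 2884×1236, the film spans the height; its width is 1236 × 1.370 ≈ 1693.32 px.
Scaling 2884 → 1676 is ×0.5811, so the width becomes 1693.32 × 0.5811 ≈ 984.05 px.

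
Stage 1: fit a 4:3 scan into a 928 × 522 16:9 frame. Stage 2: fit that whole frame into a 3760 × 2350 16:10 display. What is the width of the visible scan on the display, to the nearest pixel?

First fit — 4:3 into 928×522 spans the height: 696.00 × 522.00.
16:9 in 3760×2350: fills the width, so the intermediate becomes 3760.00 × 2115.00 — a scale of ×4.0517.
So the scan's width is 696.00 × 4.0517 ≈ 2820.00.

2820 px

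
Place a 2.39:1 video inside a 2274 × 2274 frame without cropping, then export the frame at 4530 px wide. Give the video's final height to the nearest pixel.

Fitted into 2274×2274, the video spans the width; its height is 2274 / 2.390 ≈ 951.46 px.
The frame scales by 4530/2274 = 1.9921; 951.46 × 1.9921 ≈ 1895.40 px.

1895 px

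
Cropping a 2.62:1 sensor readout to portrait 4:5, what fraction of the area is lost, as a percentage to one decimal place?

69.5%

Going from 2.62:1 to portrait 4:5 means cutting width while keeping height.
(0.800)/(2.620) ≈ 0.305 of the area survives, leaving 69.47% discarded.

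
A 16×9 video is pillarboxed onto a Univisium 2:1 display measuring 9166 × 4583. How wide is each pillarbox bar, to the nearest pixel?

509 px

Since 1.778 < 2.000, the video is height-limited.
Content width = 4583 × 16/9 ≈ 8147.56 px.
Black = 9166 − 8147.56 = 1018.44 px, or 509.22 per bar.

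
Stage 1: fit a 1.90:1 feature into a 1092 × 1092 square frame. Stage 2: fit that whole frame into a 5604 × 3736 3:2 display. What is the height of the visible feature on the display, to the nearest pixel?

1966 px

1.90:1 in 1092×1092: fills the width, so the feature is 1092.00 × 574.74.
Second fit — the square canvas into 5604×3736 spans the height: 3736.00 × 3736.00 (×3.4212 from 1092×1092).
Applying the same ×3.4212: 574.74 → 1966.32.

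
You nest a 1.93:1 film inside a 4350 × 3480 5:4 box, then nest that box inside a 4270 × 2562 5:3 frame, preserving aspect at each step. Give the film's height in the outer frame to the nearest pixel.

Inside the 4350×3480 canvas the film is width-limited at 4350.00 × 2253.89.
Second fit — the 5:4 canvas into 4270×2562 spans the height: 3202.50 × 2562.00 (×0.7362 from 4350×3480).
The film scales with it: height 2253.89 × 0.7362 ≈ 1659.33.

1659 px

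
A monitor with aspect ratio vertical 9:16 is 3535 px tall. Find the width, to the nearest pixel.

1988 px

At vertical 9:16, 3535 / 16 × 9 ≈ 1988.44.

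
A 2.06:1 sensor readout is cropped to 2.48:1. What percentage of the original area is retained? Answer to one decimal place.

83.1%

Going from 2.06:1 to 2.48:1 means cutting height while keeping width.
(2.060)/(2.480) ≈ 0.831 of the area survives.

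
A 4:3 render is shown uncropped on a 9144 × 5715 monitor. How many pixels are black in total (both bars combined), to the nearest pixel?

4:3 (1.333) < 16:10 (1.600), so the render fills the height.
Content width = 5715 × 4/3 ≈ 7620.0000 px.
Leftover width: 9144 − 7620.0000 = 1524.0000 px.
Bar area = 1524.0000 × 5715 ≈ 8709660 px.

8709660 pixels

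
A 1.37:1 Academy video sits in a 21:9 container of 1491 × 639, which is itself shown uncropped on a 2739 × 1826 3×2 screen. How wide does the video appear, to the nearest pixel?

Inside the 1491×639 canvas the video is height-limited at 875.43 × 639.00.
The 21:9 canvas is width-limited in 2739×1826, giving 2739.00 × 1173.86; scale factor 1.8370.
Applying the same ×1.8370: 875.43 → 1608.18.

1608 px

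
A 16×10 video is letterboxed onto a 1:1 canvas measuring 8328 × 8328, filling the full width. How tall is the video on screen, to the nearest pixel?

5205 px

The video is 8328 × 10/16 ≈ 5205.00 px tall.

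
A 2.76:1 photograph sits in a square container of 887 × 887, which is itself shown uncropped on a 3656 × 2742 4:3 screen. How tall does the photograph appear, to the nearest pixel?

2.76:1 in 887×887: fills the width, so the photograph is 887.00 × 321.38.
square in 3656×2742: fills the height, so the intermediate becomes 2742.00 × 2742.00 — a scale of ×3.0913.
Applying the same ×3.0913: 321.38 → 993.48.

993 px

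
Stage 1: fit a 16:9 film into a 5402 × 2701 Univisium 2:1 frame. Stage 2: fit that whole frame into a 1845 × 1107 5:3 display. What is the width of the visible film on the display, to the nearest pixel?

1640 px

Inside the 5402×2701 canvas the film is height-limited at 4801.78 × 2701.00.
The Univisium 2:1 canvas is width-limited in 1845×1107, giving 1845.00 × 922.50; scale factor 0.3415.
The film scales with it: width 4801.78 × 0.3415 ≈ 1640.00.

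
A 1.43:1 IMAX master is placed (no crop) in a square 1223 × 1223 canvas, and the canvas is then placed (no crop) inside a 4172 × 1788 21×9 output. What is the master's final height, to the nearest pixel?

1250 px

Inside the 1223×1223 canvas the master is width-limited at 1223.00 × 855.24.
square in 4172×1788: fills the height, so the intermediate becomes 1788.00 × 1788.00 — a scale of ×1.4620.
The master scales with it: height 855.24 × 1.4620 ≈ 1250.35.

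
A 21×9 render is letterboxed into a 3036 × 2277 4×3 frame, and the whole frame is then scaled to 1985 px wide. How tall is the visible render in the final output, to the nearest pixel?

851 px

Fitted into 3036×2277, the render spans the width; its height is 3036 × 9/21 ≈ 1301.14 px.
The frame scales by 1985/3036 = 0.6538; 1301.14 × 0.6538 ≈ 850.71 px.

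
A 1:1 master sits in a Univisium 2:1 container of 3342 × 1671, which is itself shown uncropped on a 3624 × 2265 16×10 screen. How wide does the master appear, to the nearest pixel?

Inside the 3342×1671 canvas the master is height-limited at 1671.00 × 1671.00.
The Univisium 2:1 canvas is width-limited in 3624×2265, giving 3624.00 × 1812.00; scale factor 1.0844.
Applying the same ×1.0844: 1671.00 → 1812.00.

1812 px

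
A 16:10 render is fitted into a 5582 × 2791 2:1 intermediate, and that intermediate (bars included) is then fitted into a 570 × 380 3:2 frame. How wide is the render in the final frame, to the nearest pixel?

First fit — 16:10 into 5582×2791 spans the height: 4465.60 × 2791.00.
The 2:1 canvas is width-limited in 570×380, giving 570.00 × 285.00; scale factor 0.1021.
So the render's width is 4465.60 × 0.1021 ≈ 456.00.

456 px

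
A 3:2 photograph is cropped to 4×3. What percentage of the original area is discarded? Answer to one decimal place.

Going from 3:2 to 4×3 means cutting width while keeping height.
Area ratio = (1.333)/(1.500) = 88.89%; the remaining 11.11% is cropped out.

11.1%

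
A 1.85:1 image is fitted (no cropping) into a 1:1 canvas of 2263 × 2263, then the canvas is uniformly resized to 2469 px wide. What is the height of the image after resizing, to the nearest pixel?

Fitted into 2263×2263, the image spans the width; its height is 2263 / 1.850 ≈ 1223.24 px.
Resizing to 2469 px wide multiplies everything by 1.0910: 1223.24 → 1334.59 px.

1335 px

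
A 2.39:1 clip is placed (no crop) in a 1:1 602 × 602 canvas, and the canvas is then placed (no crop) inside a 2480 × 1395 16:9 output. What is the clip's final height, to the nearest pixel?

584 px

First fit — 2.39:1 into 602×602 spans the width: 602.00 × 251.88.
Second fit — the 1:1 canvas into 2480×1395 spans the height: 1395.00 × 1395.00 (×2.3173 from 602×602).
Applying the same ×2.3173: 251.88 → 583.68.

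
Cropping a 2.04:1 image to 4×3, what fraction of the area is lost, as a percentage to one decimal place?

34.6%

Going from 2.04:1 to 4×3 means cutting width while keeping height.
(1.333)/(2.040) ≈ 0.654 of the area survives, leaving 34.64% discarded.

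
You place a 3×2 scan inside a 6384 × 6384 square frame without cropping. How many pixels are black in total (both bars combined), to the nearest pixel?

13585152 pixels

3×2 (1.500) > square (1.000), so the scan fills the width.
The scan is 6384 × 2/3 ≈ 4256.0000 px tall.
Black = 6384 − 4256.0000 = 2128.0000 px.
Across the 6384-px span: 2128.0000 × 6384 ≈ 13585152 px.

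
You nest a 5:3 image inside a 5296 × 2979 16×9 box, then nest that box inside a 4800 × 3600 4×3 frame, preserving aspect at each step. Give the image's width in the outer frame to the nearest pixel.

First fit — 5:3 into 5296×2979 spans the height: 4965.00 × 2979.00.
16×9 in 4800×3600: fills the width, so the intermediate becomes 4800.00 × 2700.00 — a scale of ×0.9063.
Applying the same ×0.9063: 4965.00 → 4500.00.

4500 px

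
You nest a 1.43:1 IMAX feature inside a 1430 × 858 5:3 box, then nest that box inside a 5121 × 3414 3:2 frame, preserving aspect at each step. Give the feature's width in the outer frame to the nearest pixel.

4394 px

Inside the 1430×858 canvas the feature is height-limited at 1226.94 × 858.00.
5:3 in 5121×3414: fills the width, so the intermediate becomes 5121.00 × 3072.60 — a scale of ×3.5811.
Applying the same ×3.5811: 1226.94 → 4393.82.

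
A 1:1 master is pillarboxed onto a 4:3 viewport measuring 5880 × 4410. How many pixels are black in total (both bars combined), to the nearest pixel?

1:1 is narrower than 4:3, so it spans the full height.
The master is 4410 × 1/1 ≈ 4410.0000 px wide.
Leftover width: 5880 − 4410.0000 = 1470.0000 px.
That's 1470.0000 × 4410 ≈ 6482700 black pixels.

6482700 pixels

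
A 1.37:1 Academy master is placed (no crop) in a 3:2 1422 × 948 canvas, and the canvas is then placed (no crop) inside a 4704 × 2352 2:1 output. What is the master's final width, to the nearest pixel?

3222 px

First fit — 1.37:1 Academy into 1422×948 spans the height: 1298.76 × 948.00.
The 3:2 canvas is height-limited in 4704×2352, giving 3528.00 × 2352.00; scale factor 2.4810.
The master scales with it: width 1298.76 × 2.4810 ≈ 3222.24.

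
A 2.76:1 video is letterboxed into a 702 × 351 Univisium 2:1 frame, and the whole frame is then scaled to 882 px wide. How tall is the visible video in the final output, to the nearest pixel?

320 px

At 702×351 the video is width-limited, so height = 702 / 2.760 ≈ 254.35 px.
Scaling 702 → 882 is ×1.2564, so the height becomes 254.35 × 1.2564 ≈ 319.57 px.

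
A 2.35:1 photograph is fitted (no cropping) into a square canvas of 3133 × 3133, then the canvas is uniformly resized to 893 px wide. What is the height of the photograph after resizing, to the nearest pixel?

Fitted into 3133×3133, the photograph spans the width; its height is 3133 / 2.350 ≈ 1333.19 px.
Resizing to 893 px wide multiplies everything by 0.2850: 1333.19 → 380.00 px.

380 px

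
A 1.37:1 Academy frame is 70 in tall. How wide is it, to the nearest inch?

96 in

70 × 1.370 = 95.90.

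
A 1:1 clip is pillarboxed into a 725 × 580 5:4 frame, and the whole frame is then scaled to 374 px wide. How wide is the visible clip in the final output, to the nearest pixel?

299 px

At 725×580 the clip is height-limited, so width = 580 × 1/1 ≈ 580.00 px.
Resizing to 374 px wide multiplies everything by 0.5159: 580.00 → 299.20 px.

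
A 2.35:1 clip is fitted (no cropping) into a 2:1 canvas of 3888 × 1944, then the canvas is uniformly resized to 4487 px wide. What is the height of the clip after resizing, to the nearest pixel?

Fitted into 3888×1944, the clip spans the width; its height is 3888 / 2.350 ≈ 1654.47 px.
The frame scales by 4487/3888 = 1.1541; 1654.47 × 1.1541 ≈ 1909.36 px.

1909 px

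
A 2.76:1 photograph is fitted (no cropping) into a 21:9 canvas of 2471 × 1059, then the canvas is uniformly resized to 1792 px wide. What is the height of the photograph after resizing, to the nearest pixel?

Fitted into 2471×1059, the photograph spans the width; its height is 2471 / 2.760 ≈ 895.29 px.
Scaling 2471 → 1792 is ×0.7252, so the height becomes 895.29 × 0.7252 ≈ 649.28 px.

649 px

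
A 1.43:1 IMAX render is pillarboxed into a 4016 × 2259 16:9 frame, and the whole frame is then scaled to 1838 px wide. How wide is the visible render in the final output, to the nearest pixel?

1478 px

In the 4016×2259 frame the render fills the height: width = 2259 × 1.430 ≈ 3230.37 px.
Scaling 4016 → 1838 is ×0.4577, so the width becomes 3230.37 × 0.4577 ≈ 1478.44 px.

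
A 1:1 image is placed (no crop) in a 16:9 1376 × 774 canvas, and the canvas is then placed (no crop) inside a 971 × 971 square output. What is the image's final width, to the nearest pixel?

546 px

Inside the 1376×774 canvas the image is height-limited at 774.00 × 774.00.
16:9 in 971×971: fills the width, so the intermediate becomes 971.00 × 546.19 — a scale of ×0.7057.
The image scales with it: width 774.00 × 0.7057 ≈ 546.19.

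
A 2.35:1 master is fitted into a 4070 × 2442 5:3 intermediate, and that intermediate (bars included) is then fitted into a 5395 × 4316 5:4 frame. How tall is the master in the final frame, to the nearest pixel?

2.35:1 in 4070×2442: fills the width, so the master is 4070.00 × 1731.91.
Second fit — the 5:3 canvas into 5395×4316 spans the width: 5395.00 × 3237.00 (×1.3256 from 4070×2442).
So the master's height is 1731.91 × 1.3256 ≈ 2295.74.

2296 px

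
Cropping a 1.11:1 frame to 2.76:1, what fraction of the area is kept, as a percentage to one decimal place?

40.2%

2.76:1 is wider than 1.11:1, so the crop keeps the full width and trims the height.
Fraction kept = (1.110)/(2.760) ≈ 40.22%.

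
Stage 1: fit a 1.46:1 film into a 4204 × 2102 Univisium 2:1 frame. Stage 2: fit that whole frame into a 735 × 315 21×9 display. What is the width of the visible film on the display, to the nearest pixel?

460 px

First fit — 1.46:1 into 4204×2102 spans the height: 3068.92 × 2102.00.
Second fit — the Univisium 2:1 canvas into 735×315 spans the height: 630.00 × 315.00 (×0.1499 from 4204×2102).
The film scales with it: width 3068.92 × 0.1499 ≈ 459.90.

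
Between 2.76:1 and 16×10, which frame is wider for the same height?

2.76:1

2.76 and 16×10 = 1.6; 2.76 > 1.6.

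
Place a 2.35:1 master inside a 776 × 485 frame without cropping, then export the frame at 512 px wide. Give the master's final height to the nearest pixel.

In the 776×485 frame the master fills the width: height = 776 / 2.350 ≈ 330.21 px.
Scaling 776 → 512 is ×0.6598, so the height becomes 330.21 × 0.6598 ≈ 217.87 px.

218 px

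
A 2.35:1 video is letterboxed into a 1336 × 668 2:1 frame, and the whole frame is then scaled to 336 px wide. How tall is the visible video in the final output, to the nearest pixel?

In the 1336×668 frame the video fills the width: height = 1336 / 2.350 ≈ 568.51 px.
The frame scales by 336/1336 = 0.2515; 568.51 × 0.2515 ≈ 142.98 px.

143 px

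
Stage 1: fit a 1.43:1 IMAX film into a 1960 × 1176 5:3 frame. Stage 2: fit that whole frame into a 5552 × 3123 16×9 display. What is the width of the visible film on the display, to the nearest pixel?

4466 px

Inside the 1960×1176 canvas the film is height-limited at 1681.68 × 1176.00.
The 5:3 canvas is height-limited in 5552×3123, giving 5205.00 × 3123.00; scale factor 2.6556.
The film scales with it: width 1681.68 × 2.6556 ≈ 4465.89.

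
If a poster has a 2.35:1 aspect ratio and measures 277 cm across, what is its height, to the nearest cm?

118 cm

At 2.35:1, 277 / 2.350 ≈ 117.87.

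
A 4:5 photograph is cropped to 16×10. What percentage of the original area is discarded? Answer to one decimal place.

50.0%

Going from 4:5 to 16×10 means cutting height while keeping width.
(0.800)/(1.600) ≈ 0.500 of the area survives, leaving 50.00% discarded.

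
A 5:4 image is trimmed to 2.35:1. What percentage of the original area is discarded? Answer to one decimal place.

46.8%

The width stays; only height is cut (since 2.35:1 is wider than 5:4).
(1.250)/(2.350) ≈ 0.532 of the area survives, leaving 46.81% discarded.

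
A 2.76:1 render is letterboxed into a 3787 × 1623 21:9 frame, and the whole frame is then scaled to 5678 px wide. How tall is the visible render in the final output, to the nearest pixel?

In the 3787×1623 frame the render fills the width: height = 3787 / 2.760 ≈ 1372.10 px.
Resizing to 5678 px wide multiplies everything by 1.4993: 1372.10 → 2057.25 px.

2057 px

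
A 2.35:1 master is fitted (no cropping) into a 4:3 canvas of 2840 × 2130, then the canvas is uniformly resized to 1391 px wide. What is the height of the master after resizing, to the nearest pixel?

Fitted into 2840×2130, the master spans the width; its height is 2840 / 2.350 ≈ 1208.51 px.
Resizing to 1391 px wide multiplies everything by 0.4898: 1208.51 → 591.91 px.

592 px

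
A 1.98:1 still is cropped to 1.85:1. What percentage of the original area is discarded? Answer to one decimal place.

The height stays; only width is cut (since 1.85:1 is narrower than 1.98:1).
(1.850)/(1.980) ≈ 0.934 of the area survives, leaving 6.57% discarded.

6.6%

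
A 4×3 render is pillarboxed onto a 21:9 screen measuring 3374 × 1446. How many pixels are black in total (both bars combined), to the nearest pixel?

2090916 pixels

4×3 (1.333) < 21:9 (2.333), so the render fills the height.
The render is 1446 × 4/3 ≈ 1928.0000 px wide.
3374 − 1928.0000 = 1446.0000 px of bars.
That's 1446.0000 × 1446 ≈ 2090916 black pixels.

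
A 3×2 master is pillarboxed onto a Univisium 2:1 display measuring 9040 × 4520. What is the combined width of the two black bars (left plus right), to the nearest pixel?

Since 1.500 < 2.000, the master is height-limited.
That makes the image 6780.00 px wide (4520 × 3/2).
Leftover width: 9040 − 6780.00 = 2260.00 px.

2260 px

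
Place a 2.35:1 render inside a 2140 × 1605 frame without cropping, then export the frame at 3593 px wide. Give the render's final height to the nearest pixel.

1529 px

Fitted into 2140×1605, the render spans the width; its height is 2140 / 2.350 ≈ 910.64 px.
Scaling 2140 → 3593 is ×1.6790, so the height becomes 910.64 × 1.6790 ≈ 1528.94 px.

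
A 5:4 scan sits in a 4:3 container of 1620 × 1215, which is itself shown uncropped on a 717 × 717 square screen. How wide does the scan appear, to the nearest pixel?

Inside the 1620×1215 canvas the scan is height-limited at 1518.75 × 1215.00.
4:3 in 717×717: fills the width, so the intermediate becomes 717.00 × 537.75 — a scale of ×0.4426.
The scan scales with it: width 1518.75 × 0.4426 ≈ 672.19.

672 px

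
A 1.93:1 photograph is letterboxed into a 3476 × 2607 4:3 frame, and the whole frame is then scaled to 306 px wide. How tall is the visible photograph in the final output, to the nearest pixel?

159 px

At 3476×2607 the photograph is width-limited, so height = 3476 / 1.930 ≈ 1801.04 px.
Resizing to 306 px wide multiplies everything by 0.0880: 1801.04 → 158.55 px.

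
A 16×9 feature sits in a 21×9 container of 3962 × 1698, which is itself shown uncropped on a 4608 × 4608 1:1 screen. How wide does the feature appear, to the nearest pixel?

3511 px

Inside the 3962×1698 canvas the feature is height-limited at 3018.67 × 1698.00.
Second fit — the 21×9 canvas into 4608×4608 spans the width: 4608.00 × 1974.86 (×1.1630 from 3962×1698).
So the feature's width is 3018.67 × 1.1630 ≈ 3510.86.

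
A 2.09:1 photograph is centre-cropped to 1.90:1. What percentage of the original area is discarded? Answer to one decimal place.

1.90:1 is narrower than 2.09:1, so the crop keeps the full height and trims the width.
(1.900)/(2.090) ≈ 0.909 of the area survives, leaving 9.09% discarded.

9.1%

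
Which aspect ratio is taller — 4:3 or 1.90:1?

4:3 = 1.333 and 1.9; 1.9 > 1.333. The smaller width-to-height ratio is the taller frame.

4:3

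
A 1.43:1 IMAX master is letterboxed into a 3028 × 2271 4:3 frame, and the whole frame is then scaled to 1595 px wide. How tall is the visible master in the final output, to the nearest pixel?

At 3028×2271 the master is width-limited, so height = 3028 / 1.430 ≈ 2117.48 px.
Resizing to 1595 px wide multiplies everything by 0.5268: 2117.48 → 1115.38 px.

1115 px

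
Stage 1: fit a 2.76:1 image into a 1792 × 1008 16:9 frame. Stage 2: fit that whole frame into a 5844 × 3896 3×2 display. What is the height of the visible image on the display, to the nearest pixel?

2117 px

2.76:1 in 1792×1008: fills the width, so the image is 1792.00 × 649.28.
16:9 in 5844×3896: fills the width, so the intermediate becomes 5844.00 × 3287.25 — a scale of ×3.2612.
So the image's height is 649.28 × 3.2612 ≈ 2117.39.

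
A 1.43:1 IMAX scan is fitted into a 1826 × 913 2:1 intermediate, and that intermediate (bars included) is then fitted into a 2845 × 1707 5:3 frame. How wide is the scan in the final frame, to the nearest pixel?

First fit — 1.43:1 IMAX into 1826×913 spans the height: 1305.59 × 913.00.
2:1 in 2845×1707: fills the width, so the intermediate becomes 2845.00 × 1422.50 — a scale of ×1.5581.
So the scan's width is 1305.59 × 1.5581 ≈ 2034.17.

2034 px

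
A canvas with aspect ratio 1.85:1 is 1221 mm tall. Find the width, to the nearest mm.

Width = 1221 × 1.850 = 2258.85.

2259 mm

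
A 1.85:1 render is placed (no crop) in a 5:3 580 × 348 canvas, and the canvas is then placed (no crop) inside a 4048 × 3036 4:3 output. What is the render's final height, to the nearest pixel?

2188 px

Inside the 580×348 canvas the render is width-limited at 580.00 × 313.51.
5:3 in 4048×3036: fills the width, so the intermediate becomes 4048.00 × 2428.80 — a scale of ×6.9793.
Applying the same ×6.9793: 313.51 → 2188.11.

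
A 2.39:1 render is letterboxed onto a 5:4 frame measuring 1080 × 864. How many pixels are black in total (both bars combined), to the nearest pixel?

445087 pixels

2.39:1 is wider than 5:4, so it spans the full width.
That makes the image 451.8828 px tall (1080 / 2.390).
Black = 864 − 451.8828 = 412.1172 px.
Bar area = 412.1172 × 1080 ≈ 445087 px.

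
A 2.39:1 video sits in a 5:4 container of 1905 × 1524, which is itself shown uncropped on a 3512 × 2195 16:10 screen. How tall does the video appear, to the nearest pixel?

1148 px

First fit — 2.39:1 into 1905×1524 spans the width: 1905.00 × 797.07.
Second fit — the 5:4 canvas into 3512×2195 spans the height: 2743.75 × 2195.00 (×1.4403 from 1905×1524).
So the video's height is 797.07 × 1.4403 ≈ 1148.01.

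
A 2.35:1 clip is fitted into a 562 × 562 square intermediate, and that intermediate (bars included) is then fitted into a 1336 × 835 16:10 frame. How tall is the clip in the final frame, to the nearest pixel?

2.35:1 in 562×562: fills the width, so the clip is 562.00 × 239.15.
Second fit — the square canvas into 1336×835 spans the height: 835.00 × 835.00 (×1.4858 from 562×562).
The clip scales with it: height 239.15 × 1.4858 ≈ 355.32.

355 px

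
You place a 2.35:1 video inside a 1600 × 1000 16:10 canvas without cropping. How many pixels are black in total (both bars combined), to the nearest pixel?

2.35:1 is wider than 16:10, so it spans the full width.
Content height = 1600 / 2.350 ≈ 680.8511 px.
Black = 1000 − 680.8511 = 319.1489 px.
Across the 1600-px span: 319.1489 × 1600 ≈ 510638 px.

510638 pixels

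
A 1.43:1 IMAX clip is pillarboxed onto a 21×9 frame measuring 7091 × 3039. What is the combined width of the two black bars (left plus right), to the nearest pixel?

2745 px

Since 1.430 < 2.333, the clip is height-limited.
Content width = 3039 × 1.430 ≈ 4345.77 px.
Black = 7091 − 4345.77 = 2745.23 px.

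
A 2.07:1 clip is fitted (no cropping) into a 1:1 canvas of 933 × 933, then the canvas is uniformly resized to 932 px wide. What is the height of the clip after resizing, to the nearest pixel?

450 px

Fitted into 933×933, the clip spans the width; its height is 933 / 2.070 ≈ 450.72 px.
The frame scales by 932/933 = 0.9989; 450.72 × 0.9989 ≈ 450.24 px.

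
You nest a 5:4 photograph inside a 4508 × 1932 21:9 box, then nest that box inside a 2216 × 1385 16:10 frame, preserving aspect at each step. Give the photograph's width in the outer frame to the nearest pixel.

1187 px

5:4 in 4508×1932: fills the height, so the photograph is 2415.00 × 1932.00.
Second fit — the 21:9 canvas into 2216×1385 spans the width: 2216.00 × 949.71 (×0.4916 from 4508×1932).
So the photograph's width is 2415.00 × 0.4916 ≈ 1187.14.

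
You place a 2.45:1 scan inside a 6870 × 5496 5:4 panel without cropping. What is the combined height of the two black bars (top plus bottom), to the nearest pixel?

2692 px

2.45:1 (2.450) > 5:4 (1.250), so the scan fills the width.
The scan is 6870 / 2.450 ≈ 2804.08 px tall.
Black = 5496 − 2804.08 = 2691.92 px.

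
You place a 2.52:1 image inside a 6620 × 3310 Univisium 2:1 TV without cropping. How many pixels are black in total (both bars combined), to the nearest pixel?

2.52:1 is wider than Univisium 2:1, so it spans the full width.
That makes the image 2626.9841 px tall (6620 / 2.520).
3310 − 2626.9841 = 683.0159 px of bars.
Bar area = 683.0159 × 6620 ≈ 4521565 px.

4521565 pixels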